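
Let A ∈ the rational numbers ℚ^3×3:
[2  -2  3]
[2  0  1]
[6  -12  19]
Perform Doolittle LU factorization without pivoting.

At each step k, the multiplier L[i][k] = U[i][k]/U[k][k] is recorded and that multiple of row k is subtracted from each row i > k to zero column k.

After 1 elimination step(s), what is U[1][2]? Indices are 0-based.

U[1][2] = -2

k=0: U[0][0]=2
  eliminate (1,0): mult=1, new row 1: (0, 2, -2); set L[1][0]=1
  eliminate (2,0): mult=3, new row 2: (0, -6, 10); set L[2][0]=3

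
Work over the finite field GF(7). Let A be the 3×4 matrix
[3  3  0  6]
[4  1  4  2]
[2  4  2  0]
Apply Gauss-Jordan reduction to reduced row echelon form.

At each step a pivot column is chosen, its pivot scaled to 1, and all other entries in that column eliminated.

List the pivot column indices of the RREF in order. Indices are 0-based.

step 1: normalize row 0 (÷3) = (1, 1, 0, 2)
  row 1: subtract 4×row0 = (0, 4, 4, 1)
  row 2: subtract 2×row0 = (0, 2, 2, 3)
step 2: normalize row 1 (÷4) = (0, 1, 1, 2)
  row 0: subtract 1×row1 = (1, 0, 6, 0)
  row 2: subtract 2×row1 = (0, 0, 0, 6)
skip col 2 (zero from row 2)
step 3: normalize row 2 (÷6) = (0, 0, 0, 1)
  row 1: subtract 2×row2 = (0, 1, 1, 0)

pivot columns: 0, 1, 3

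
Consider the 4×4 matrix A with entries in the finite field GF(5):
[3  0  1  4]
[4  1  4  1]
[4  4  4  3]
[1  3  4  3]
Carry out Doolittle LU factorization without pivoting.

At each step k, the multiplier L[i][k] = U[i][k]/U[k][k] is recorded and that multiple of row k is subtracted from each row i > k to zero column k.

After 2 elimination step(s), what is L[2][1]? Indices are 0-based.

L[2][1] = 4

Step 1: pivot at (0,0) is 3.
  row1 ← row1 − (3)·row0  ⇒  L[1][0]=3, U row1=(0, 1, 1, 4)
  row2 ← row2 − (3)·row0  ⇒  L[2][0]=3, U row2=(0, 4, 1, 1)
  row3 ← row3 − (2)·row0  ⇒  L[3][0]=2, U row3=(0, 3, 2, 0)
Step 2: pivot at (1,1) is 1.
  row2 ← row2 − (4)·row1  ⇒  L[2][1]=4, U row2=(0, 0, 2, 0)
  row3 ← row3 − (3)·row1  ⇒  L[3][1]=3, U row3=(0, 0, 4, 3)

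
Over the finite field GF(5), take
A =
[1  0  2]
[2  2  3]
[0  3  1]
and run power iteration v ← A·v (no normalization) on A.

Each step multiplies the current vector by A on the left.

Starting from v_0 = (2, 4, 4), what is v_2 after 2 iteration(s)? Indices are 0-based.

v_2 = (2, 1, 3)

v_0 = (2, 4, 4).
v_1 = A·v_0 = (0, 4, 1).
v_2 = A·v_1 = (2, 1, 3).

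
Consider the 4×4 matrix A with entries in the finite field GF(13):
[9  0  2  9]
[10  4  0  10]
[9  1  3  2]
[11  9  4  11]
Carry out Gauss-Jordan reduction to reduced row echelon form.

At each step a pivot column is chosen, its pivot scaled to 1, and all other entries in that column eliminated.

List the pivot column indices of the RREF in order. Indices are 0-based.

pivot(0,0)=9: scale R0 → (1, 0, 6, 1)
  clear (1,0): R1 −= (10)R0 → (0, 4, 5, 0)
  clear (2,0): R2 −= (9)R0 → (0, 1, 1, 6)
  clear (3,0): R3 −= (11)R0 → (0, 9, 3, 0)
pivot(1,1)=4: scale R1 → (0, 1, 11, 0)
  clear (2,1): R2 −= (1)R1 → (0, 0, 3, 6)
  clear (3,1): R3 −= (9)R1 → (0, 0, 8, 0)
pivot(2,2)=3: scale R2 → (0, 0, 1, 2)
  clear (0,2): R0 −= (6)R2 → (1, 0, 0, 2)
  clear (1,2): R1 −= (11)R2 → (0, 1, 0, 4)
  clear (3,2): R3 −= (8)R2 → (0, 0, 0, 10)
pivot(3,3)=10: scale R3 → (0, 0, 0, 1)
  clear (0,3): R0 −= (2)R3 → (1, 0, 0, 0)
  clear (1,3): R1 −= (4)R3 → (0, 1, 0, 0)
  clear (2,3): R2 −= (2)R3 → (0, 0, 1, 0)

pivot columns: 0, 1, 2, 3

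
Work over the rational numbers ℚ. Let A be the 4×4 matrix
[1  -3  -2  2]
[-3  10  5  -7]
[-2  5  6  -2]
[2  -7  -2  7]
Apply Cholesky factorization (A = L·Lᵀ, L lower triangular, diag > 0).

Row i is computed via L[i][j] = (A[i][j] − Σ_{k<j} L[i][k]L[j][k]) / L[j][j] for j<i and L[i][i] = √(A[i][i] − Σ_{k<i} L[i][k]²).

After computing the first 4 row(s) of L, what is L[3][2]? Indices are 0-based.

Step 1: L[0][0] = √(1) = 1.
  L[1][0] = (-3) / L[0][0] = -3.
Step 2: L[1][1] = √(1) = 1.
  L[2][0] = (-2) / L[0][0] = -2.
  L[2][1] = (-1) / L[1][1] = -1.
Step 3: L[2][2] = √(1) = 1.
  L[3][0] = (2) / L[0][0] = 2.
  L[3][1] = (-1) / L[1][1] = -1.
  L[3][2] = (1) / L[2][2] = 1.
Step 4: L[3][3] = √(1) = 1.

L[3][2] = 1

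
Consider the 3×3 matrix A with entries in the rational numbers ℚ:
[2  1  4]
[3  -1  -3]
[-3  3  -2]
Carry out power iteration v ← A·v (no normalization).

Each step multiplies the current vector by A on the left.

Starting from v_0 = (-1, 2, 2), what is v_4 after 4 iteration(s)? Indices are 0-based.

v_0 = (-1, 2, 2).
v_1 = A·v_0 = (8, -11, 5).
v_2 = A·v_1 = (25, 20, -67).
v_3 = A·v_2 = (-198, 256, 119).
v_4 = A·v_3 = (336, -1207, 1124).

v_4 = (336, -1207, 1124)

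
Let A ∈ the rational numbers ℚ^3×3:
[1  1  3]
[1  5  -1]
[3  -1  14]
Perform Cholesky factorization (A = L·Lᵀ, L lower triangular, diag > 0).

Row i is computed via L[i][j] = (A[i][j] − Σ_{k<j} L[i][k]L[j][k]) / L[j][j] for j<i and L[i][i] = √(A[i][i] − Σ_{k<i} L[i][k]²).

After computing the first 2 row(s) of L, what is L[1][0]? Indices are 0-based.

Step 1: L[0][0] = √(1) = 1.
  L[1][0] = (1) / L[0][0] = 1.
Step 2: L[1][1] = √(4) = 2.

L[1][0] = 1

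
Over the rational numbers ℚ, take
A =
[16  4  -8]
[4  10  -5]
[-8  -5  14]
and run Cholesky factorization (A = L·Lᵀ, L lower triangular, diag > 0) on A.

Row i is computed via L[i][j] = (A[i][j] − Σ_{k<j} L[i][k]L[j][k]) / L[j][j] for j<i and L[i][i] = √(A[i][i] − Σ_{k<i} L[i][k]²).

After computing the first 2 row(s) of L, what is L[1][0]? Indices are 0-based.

Step 1: L[0][0] = √(16) = 4.
  L[1][0] = (4) / L[0][0] = 1.
Step 2: L[1][1] = √(9) = 3.

L[1][0] = 1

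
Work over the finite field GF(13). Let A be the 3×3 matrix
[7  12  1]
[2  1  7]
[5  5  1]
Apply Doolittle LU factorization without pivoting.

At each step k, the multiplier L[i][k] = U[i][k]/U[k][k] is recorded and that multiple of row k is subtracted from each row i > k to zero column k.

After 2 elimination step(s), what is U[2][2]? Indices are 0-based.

U[2][2] = 8

Step 1: pivot at (0,0) is 7.
  row1 ← row1 − (4)·row0  ⇒  L[1][0]=4, U row1=(0, 5, 3)
  row2 ← row2 − (10)·row0  ⇒  L[2][0]=10, U row2=(0, 2, 4)
Step 2: pivot at (1,1) is 5.
  row2 ← row2 − (3)·row1  ⇒  L[2][1]=3, U row2=(0, 0, 8)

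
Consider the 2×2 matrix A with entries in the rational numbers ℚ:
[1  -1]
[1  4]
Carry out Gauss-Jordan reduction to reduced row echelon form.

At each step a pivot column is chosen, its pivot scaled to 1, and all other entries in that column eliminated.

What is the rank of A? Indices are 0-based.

rank = 2

pivot(0,0)=1: scale R0 → (1, -1)
  clear (1,0): R1 −= (1)R0 → (0, 5)
pivot(1,1)=5: scale R1 → (0, 1)
  clear (0,1): R0 −= (-1)R1 → (1, 0)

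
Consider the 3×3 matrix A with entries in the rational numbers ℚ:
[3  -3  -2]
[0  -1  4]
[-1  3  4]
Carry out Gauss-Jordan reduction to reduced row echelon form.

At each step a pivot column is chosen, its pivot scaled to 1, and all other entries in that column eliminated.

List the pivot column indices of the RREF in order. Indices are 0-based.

step 1: normalize row 0 (÷3) = (1, -1, -2/3)
  row 2: subtract -1×row0 = (0, 2, 10/3)
step 2: normalize row 1 (÷-1) = (0, 1, -4)
  row 0: subtract -1×row1 = (1, 0, -14/3)
  row 2: subtract 2×row1 = (0, 0, 34/3)
step 3: normalize row 2 (÷34/3) = (0, 0, 1)
  row 0: subtract -14/3×row2 = (1, 0, 0)
  row 1: subtract -4×row2 = (0, 1, 0)

pivot columns: 0, 1, 2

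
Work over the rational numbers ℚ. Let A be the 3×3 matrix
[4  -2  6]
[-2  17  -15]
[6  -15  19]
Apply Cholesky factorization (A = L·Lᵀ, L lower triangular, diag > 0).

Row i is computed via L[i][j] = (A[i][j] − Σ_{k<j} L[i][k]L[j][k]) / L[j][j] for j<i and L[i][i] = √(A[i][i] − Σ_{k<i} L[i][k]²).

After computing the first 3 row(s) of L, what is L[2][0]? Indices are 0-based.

Step 1: L[0][0] = √(4) = 2.
  L[1][0] = (-2) / L[0][0] = -1.
Step 2: L[1][1] = √(16) = 4.
  L[2][0] = (6) / L[0][0] = 3.
  L[2][1] = (-12) / L[1][1] = -3.
Step 3: L[2][2] = √(1) = 1.

L[2][0] = 3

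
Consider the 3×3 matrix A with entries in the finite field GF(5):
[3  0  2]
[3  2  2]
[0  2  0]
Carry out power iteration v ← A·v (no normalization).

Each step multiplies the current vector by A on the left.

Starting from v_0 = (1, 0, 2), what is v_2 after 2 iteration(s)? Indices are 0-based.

v_2 = (1, 0, 4)

v_0 = (1, 0, 2).
v_1 = A·v_0 = (2, 2, 0).
v_2 = A·v_1 = (1, 0, 4).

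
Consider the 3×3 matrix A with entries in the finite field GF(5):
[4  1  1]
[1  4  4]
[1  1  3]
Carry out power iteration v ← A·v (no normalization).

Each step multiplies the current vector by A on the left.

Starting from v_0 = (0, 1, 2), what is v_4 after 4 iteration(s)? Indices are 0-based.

v_0 = (0, 1, 2).
v_1 = A·v_0 = (3, 2, 2).
v_2 = A·v_1 = (1, 4, 1).
v_3 = A·v_2 = (4, 1, 3).
v_4 = A·v_3 = (0, 0, 4).

v_4 = (0, 0, 4)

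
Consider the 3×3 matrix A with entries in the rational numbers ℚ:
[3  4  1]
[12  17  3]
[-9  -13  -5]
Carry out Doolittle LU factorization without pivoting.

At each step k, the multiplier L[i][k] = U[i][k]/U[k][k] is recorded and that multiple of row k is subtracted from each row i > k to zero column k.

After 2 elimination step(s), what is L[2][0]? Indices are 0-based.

k=0: U[0][0]=3
  eliminate (1,0): mult=4, new row 1: (0, 1, -1); set L[1][0]=4
  eliminate (2,0): mult=-3, new row 2: (0, -1, -2); set L[2][0]=-3
k=1: U[1][1]=1
  eliminate (2,1): mult=-1, new row 2: (0, 0, -3); set L[2][1]=-1

L[2][0] = -3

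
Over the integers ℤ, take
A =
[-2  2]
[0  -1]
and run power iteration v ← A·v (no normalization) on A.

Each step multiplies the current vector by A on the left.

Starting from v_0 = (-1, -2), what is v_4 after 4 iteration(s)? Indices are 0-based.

v_0 = (-1, -2).
v_1 = A·v_0 = (-2, 2).
v_2 = A·v_1 = (8, -2).
v_3 = A·v_2 = (-20, 2).
v_4 = A·v_3 = (44, -2).

v_4 = (44, -2)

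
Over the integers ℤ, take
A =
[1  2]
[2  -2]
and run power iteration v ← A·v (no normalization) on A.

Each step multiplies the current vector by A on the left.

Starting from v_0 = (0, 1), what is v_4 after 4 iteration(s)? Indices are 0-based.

v_4 = (-26, 68)

v_0 = (0, 1).
v_1 = A·v_0 = (2, -2).
v_2 = A·v_1 = (-2, 8).
v_3 = A·v_2 = (14, -20).
v_4 = A·v_3 = (-26, 68).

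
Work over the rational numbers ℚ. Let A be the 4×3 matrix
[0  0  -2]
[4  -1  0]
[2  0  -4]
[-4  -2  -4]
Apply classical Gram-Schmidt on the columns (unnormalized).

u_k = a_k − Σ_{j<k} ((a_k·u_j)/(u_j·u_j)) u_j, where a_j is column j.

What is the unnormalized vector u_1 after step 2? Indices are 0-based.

u_1 = (0, -13/9, -2/9, -14/9)

Step 1: u_0 = a_0 = (0, 4, 2, -4).
Step 2: u_1 = a_1 − (1/9)·u_0 = (0, -13/9, -2/9, -14/9).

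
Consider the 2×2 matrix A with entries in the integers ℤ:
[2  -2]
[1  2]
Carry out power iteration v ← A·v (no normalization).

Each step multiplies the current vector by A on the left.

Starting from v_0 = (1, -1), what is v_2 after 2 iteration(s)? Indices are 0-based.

v_0 = (1, -1).
v_1 = A·v_0 = (4, -1).
v_2 = A·v_1 = (10, 2).

v_2 = (10, 2)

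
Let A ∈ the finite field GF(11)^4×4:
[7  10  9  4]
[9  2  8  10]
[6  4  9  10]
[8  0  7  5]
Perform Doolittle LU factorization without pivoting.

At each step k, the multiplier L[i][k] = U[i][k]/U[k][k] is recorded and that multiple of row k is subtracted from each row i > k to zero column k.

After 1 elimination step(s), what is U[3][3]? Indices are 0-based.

[col 0] pivot 7
  R1 -= 6*R0 → (0, 8, 9, 8)  (L[1][0] := 6)
  R2 -= 4*R0 → (0, 8, 6, 5)  (L[2][0] := 4)
  R3 -= 9*R0 → (0, 9, 3, 2)  (L[3][0] := 9)

U[3][3] = 2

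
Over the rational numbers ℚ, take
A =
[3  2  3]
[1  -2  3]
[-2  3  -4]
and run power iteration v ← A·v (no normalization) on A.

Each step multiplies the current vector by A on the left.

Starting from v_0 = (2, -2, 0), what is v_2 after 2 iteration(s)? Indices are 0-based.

v_2 = (-12, -40, 54)

v_0 = (2, -2, 0).
v_1 = A·v_0 = (2, 6, -10).
v_2 = A·v_1 = (-12, -40, 54).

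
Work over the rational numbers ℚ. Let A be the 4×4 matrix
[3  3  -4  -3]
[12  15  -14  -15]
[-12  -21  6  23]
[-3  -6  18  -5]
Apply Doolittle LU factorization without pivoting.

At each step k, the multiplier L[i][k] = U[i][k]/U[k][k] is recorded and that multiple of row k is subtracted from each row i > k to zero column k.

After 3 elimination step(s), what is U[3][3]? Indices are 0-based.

Step 1: pivot at (0,0) is 3.
  row1 ← row1 − (4)·row0  ⇒  L[1][0]=4, U row1=(0, 3, 2, -3)
  row2 ← row2 − (-4)·row0  ⇒  L[2][0]=-4, U row2=(0, -9, -10, 11)
  row3 ← row3 − (-1)·row0  ⇒  L[3][0]=-1, U row3=(0, -3, 14, -8)
Step 2: pivot at (1,1) is 3.
  row2 ← row2 − (-3)·row1  ⇒  L[2][1]=-3, U row2=(0, 0, -4, 2)
  row3 ← row3 − (-1)·row1  ⇒  L[3][1]=-1, U row3=(0, 0, 16, -11)
Step 3: pivot at (2,2) is -4.
  row3 ← row3 − (-4)·row2  ⇒  L[3][2]=-4, U row3=(0, 0, 0, -3)

U[3][3] = -3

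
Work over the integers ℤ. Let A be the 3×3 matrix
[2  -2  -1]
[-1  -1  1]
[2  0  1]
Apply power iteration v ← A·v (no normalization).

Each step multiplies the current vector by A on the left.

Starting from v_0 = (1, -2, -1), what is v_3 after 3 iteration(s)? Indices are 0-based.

v_0 = (1, -2, -1).
v_1 = A·v_0 = (7, 0, 1).
v_2 = A·v_1 = (13, -6, 15).
v_3 = A·v_2 = (23, 8, 41).

v_3 = (23, 8, 41)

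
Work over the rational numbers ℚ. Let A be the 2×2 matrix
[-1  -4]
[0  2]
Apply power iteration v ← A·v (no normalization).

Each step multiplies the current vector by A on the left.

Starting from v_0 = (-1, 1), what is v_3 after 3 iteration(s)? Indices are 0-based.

v_3 = (-11, 8)

v_0 = (-1, 1).
v_1 = A·v_0 = (-3, 2).
v_2 = A·v_1 = (-5, 4).
v_3 = A·v_2 = (-11, 8).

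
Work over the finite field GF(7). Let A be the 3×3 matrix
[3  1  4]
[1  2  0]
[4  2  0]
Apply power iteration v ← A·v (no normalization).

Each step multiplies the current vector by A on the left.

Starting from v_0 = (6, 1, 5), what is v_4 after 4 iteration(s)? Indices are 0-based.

v_4 = (4, 1, 0)

v_0 = (6, 1, 5).
v_1 = A·v_0 = (4, 1, 5).
v_2 = A·v_1 = (5, 6, 4).
v_3 = A·v_2 = (2, 3, 4).
v_4 = A·v_3 = (4, 1, 0).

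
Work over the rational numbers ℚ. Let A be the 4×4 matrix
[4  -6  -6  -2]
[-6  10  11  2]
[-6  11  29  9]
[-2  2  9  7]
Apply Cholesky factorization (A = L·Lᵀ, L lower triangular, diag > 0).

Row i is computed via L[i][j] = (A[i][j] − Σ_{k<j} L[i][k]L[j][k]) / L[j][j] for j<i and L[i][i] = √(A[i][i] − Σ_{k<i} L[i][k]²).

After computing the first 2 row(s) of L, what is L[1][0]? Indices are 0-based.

L[1][0] = -3

Step 1: L[0][0] = √(4) = 2.
  L[1][0] = (-6) / L[0][0] = -3.
Step 2: L[1][1] = √(1) = 1.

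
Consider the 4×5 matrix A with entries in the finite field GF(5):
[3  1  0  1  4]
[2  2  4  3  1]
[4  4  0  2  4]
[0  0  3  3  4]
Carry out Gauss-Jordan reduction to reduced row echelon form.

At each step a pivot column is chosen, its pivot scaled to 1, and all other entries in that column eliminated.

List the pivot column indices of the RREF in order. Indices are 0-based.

pivot(0,0)=3: scale R0 → (1, 2, 0, 2, 3)
  clear (1,0): R1 −= (2)R0 → (0, 3, 4, 4, 0)
  clear (2,0): R2 −= (4)R0 → (0, 1, 0, 4, 2)
pivot(1,1)=3: scale R1 → (0, 1, 3, 3, 0)
  clear (0,1): R0 −= (2)R1 → (1, 0, 4, 1, 3)
  clear (2,1): R2 −= (1)R1 → (0, 0, 2, 1, 2)
pivot(2,2)=2: scale R2 → (0, 0, 1, 3, 1)
  clear (0,2): R0 −= (4)R2 → (1, 0, 0, 4, 4)
  clear (1,2): R1 −= (3)R2 → (0, 1, 0, 4, 2)
  clear (3,2): R3 −= (3)R2 → (0, 0, 0, 4, 1)
pivot(3,3)=4: scale R3 → (0, 0, 0, 1, 4)
  clear (0,3): R0 −= (4)R3 → (1, 0, 0, 0, 3)
  clear (1,3): R1 −= (4)R3 → (0, 1, 0, 0, 1)
  clear (2,3): R2 −= (3)R3 → (0, 0, 1, 0, 4)

pivot columns: 0, 1, 2, 3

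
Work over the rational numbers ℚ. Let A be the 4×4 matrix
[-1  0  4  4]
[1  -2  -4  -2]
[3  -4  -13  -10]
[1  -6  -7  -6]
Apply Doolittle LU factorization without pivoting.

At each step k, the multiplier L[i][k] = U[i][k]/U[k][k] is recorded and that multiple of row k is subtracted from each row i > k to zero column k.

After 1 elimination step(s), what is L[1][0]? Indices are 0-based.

k=0: U[0][0]=-1
  eliminate (1,0): mult=-1, new row 1: (0, -2, 0, 2); set L[1][0]=-1
  eliminate (2,0): mult=-3, new row 2: (0, -4, -1, 2); set L[2][0]=-3
  eliminate (3,0): mult=-1, new row 3: (0, -6, -3, -2); set L[3][0]=-1

L[1][0] = -1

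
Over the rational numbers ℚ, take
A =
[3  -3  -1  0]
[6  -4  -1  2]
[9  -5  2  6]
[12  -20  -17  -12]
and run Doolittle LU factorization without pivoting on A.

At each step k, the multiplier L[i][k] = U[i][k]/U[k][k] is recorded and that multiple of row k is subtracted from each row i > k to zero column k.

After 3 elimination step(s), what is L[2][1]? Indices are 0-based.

L[2][1] = 2

k=0: U[0][0]=3
  eliminate (1,0): mult=2, new row 1: (0, 2, 1, 2); set L[1][0]=2
  eliminate (2,0): mult=3, new row 2: (0, 4, 5, 6); set L[2][0]=3
  eliminate (3,0): mult=4, new row 3: (0, -8, -13, -12); set L[3][0]=4
k=1: U[1][1]=2
  eliminate (2,1): mult=2, new row 2: (0, 0, 3, 2); set L[2][1]=2
  eliminate (3,1): mult=-4, new row 3: (0, 0, -9, -4); set L[3][1]=-4
k=2: U[2][2]=3
  eliminate (3,2): mult=-3, new row 3: (0, 0, 0, 2); set L[3][2]=-3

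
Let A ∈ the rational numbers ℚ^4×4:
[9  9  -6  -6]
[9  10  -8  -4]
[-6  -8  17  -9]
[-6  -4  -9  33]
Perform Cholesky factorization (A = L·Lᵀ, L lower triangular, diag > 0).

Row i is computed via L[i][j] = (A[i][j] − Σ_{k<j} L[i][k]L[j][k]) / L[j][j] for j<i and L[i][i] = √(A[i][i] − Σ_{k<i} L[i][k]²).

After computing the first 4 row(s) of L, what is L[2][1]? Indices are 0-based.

L[2][1] = -2

Step 1: L[0][0] = √(9) = 3.
  L[1][0] = (9) / L[0][0] = 3.
Step 2: L[1][1] = √(1) = 1.
  L[2][0] = (-6) / L[0][0] = -2.
  L[2][1] = (-2) / L[1][1] = -2.
Step 3: L[2][2] = √(9) = 3.
  L[3][0] = (-6) / L[0][0] = -2.
  L[3][1] = (2) / L[1][1] = 2.
  L[3][2] = (-9) / L[2][2] = -3.
Step 4: L[3][3] = √(16) = 4.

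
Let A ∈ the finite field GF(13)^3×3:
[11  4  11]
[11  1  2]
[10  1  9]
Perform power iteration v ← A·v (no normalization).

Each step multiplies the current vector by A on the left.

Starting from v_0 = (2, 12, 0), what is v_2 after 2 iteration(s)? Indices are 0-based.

v_2 = (10, 10, 8)

v_0 = (2, 12, 0).
v_1 = A·v_0 = (5, 8, 6).
v_2 = A·v_1 = (10, 10, 8).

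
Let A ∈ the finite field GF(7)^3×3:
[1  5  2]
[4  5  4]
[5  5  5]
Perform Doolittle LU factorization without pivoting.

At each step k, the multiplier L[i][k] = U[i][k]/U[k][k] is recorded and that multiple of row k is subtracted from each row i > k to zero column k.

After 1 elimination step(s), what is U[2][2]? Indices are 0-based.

Step 1: pivot at (0,0) is 1.
  row1 ← row1 − (4)·row0  ⇒  L[1][0]=4, U row1=(0, 6, 3)
  row2 ← row2 − (5)·row0  ⇒  L[2][0]=5, U row2=(0, 1, 2)

U[2][2] = 2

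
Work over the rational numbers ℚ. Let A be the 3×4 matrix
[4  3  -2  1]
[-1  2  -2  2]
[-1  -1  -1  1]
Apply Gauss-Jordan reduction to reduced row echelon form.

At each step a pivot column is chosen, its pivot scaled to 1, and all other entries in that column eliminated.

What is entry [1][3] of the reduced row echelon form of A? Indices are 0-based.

M[1][3] = 1/19

step 1: normalize row 0 (÷4) = (1, 3/4, -1/2, 1/4)
  row 1: subtract -1×row0 = (0, 11/4, -5/2, 9/4)
  row 2: subtract -1×row0 = (0, -1/4, -3/2, 5/4)
step 2: normalize row 1 (÷11/4) = (0, 1, -10/11, 9/11)
  row 0: subtract 3/4×row1 = (1, 0, 2/11, -4/11)
  row 2: subtract -1/4×row1 = (0, 0, -19/11, 16/11)
step 3: normalize row 2 (÷-19/11) = (0, 0, 1, -16/19)
  row 0: subtract 2/11×row2 = (1, 0, 0, -4/19)
  row 1: subtract -10/11×row2 = (0, 1, 0, 1/19)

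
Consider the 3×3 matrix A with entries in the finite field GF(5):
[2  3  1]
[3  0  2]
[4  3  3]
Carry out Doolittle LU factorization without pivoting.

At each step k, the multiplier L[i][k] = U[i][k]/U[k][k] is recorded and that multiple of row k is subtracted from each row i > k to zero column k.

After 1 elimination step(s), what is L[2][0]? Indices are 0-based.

L[2][0] = 2

[col 0] pivot 2
  R1 -= 4*R0 → (0, 3, 3)  (L[1][0] := 4)
  R2 -= 2*R0 → (0, 2, 1)  (L[2][0] := 2)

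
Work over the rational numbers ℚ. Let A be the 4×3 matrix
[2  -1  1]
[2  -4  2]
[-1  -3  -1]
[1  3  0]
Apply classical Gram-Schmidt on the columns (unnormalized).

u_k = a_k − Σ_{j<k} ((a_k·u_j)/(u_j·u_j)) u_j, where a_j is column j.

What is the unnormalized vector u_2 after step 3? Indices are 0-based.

Step 1: u_0 = a_0 = (2, 2, -1, 1).
Step 2: u_1 = a_1 − (-2/5)·u_0 = (-1/5, -16/5, -17/5, 17/5).
Step 3: u_2 = a_2 − (7/10)·u_0 − (-16/167)·u_1 = (-70/167, 49/167, -209/334, -125/334).

u_2 = (-70/167, 49/167, -209/334, -125/334)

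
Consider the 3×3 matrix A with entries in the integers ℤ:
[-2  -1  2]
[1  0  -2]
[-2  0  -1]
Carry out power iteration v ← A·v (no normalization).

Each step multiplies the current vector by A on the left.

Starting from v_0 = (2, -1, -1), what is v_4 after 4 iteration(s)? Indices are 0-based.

v_4 = (-50, 51, -37)

v_0 = (2, -1, -1).
v_1 = A·v_0 = (-5, 4, -3).
v_2 = A·v_1 = (0, 1, 13).
v_3 = A·v_2 = (25, -26, -13).
v_4 = A·v_3 = (-50, 51, -37).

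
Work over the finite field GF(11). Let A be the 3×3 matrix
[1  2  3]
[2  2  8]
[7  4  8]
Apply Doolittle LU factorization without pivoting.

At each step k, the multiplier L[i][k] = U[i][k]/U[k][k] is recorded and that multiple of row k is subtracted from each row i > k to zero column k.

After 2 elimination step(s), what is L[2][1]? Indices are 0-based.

L[2][1] = 5

k=0: U[0][0]=1
  eliminate (1,0): mult=2, new row 1: (0, 9, 2); set L[1][0]=2
  eliminate (2,0): mult=7, new row 2: (0, 1, 9); set L[2][0]=7
k=1: U[1][1]=9
  eliminate (2,1): mult=5, new row 2: (0, 0, 10); set L[2][1]=5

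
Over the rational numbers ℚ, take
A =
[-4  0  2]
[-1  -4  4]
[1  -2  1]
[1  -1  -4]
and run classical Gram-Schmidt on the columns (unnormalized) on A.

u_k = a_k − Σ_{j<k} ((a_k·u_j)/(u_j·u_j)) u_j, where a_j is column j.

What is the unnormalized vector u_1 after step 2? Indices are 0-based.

Step 1: u_0 = a_0 = (-4, -1, 1, 1).
Step 2: u_1 = a_1 − (1/19)·u_0 = (4/19, -75/19, -39/19, -20/19).

u_1 = (4/19, -75/19, -39/19, -20/19)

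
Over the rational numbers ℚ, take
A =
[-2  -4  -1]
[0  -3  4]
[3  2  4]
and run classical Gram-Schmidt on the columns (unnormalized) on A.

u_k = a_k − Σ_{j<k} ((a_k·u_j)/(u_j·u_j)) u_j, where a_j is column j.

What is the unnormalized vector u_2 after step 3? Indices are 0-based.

u_2 = (-153/181, 136/181, -102/181)

Step 1: u_0 = a_0 = (-2, 0, 3).
Step 2: u_1 = a_1 − (14/13)·u_0 = (-24/13, -3, -16/13).
Step 3: u_2 = a_2 − (14/13)·u_0 − (-196/181)·u_1 = (-153/181, 136/181, -102/181).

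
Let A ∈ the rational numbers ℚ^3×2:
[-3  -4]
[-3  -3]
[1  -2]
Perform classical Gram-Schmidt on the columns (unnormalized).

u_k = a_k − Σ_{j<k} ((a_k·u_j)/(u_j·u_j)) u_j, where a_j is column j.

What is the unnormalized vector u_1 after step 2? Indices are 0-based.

Step 1: u_0 = a_0 = (-3, -3, 1).
Step 2: u_1 = a_1 − (1)·u_0 = (-1, 0, -3).

u_1 = (-1, 0, -3)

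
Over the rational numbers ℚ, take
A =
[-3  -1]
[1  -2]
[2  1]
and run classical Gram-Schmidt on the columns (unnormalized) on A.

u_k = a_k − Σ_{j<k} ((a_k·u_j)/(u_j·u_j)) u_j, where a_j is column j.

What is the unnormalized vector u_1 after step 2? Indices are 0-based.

Step 1: u_0 = a_0 = (-3, 1, 2).
Step 2: u_1 = a_1 − (3/14)·u_0 = (-5/14, -31/14, 4/7).

u_1 = (-5/14, -31/14, 4/7)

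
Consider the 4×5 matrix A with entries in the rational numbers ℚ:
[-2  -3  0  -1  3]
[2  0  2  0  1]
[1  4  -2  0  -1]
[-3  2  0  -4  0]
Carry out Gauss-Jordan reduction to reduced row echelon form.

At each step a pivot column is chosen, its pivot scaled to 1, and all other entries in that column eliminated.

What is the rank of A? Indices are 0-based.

[1] R0 /= -2  ⇒  (1, 3/2, 0, 1/2, -3/2)
     R1 -= 2·R0  ⇒  (0, -3, 2, -1, 4)
     R2 -= 1·R0  ⇒  (0, 5/2, -2, -1/2, 1/2)
     R3 -= -3·R0  ⇒  (0, 13/2, 0, -5/2, -9/2)
[2] R1 /= -3  ⇒  (0, 1, -2/3, 1/3, -4/3)
     R0 -= 3/2·R1  ⇒  (1, 0, 1, 0, 1/2)
     R2 -= 5/2·R1  ⇒  (0, 0, -1/3, -4/3, 23/6)
     R3 -= 13/2·R1  ⇒  (0, 0, 13/3, -14/3, 25/6)
[3] R2 /= -1/3  ⇒  (0, 0, 1, 4, -23/2)
     R0 -= 1·R2  ⇒  (1, 0, 0, -4, 12)
     R1 -= -2/3·R2  ⇒  (0, 1, 0, 3, -9)
     R3 -= 13/3·R2  ⇒  (0, 0, 0, -22, 54)
[4] R3 /= -22  ⇒  (0, 0, 0, 1, -27/11)
     R0 -= -4·R3  ⇒  (1, 0, 0, 0, 24/11)
     R1 -= 3·R3  ⇒  (0, 1, 0, 0, -18/11)
     R2 -= 4·R3  ⇒  (0, 0, 1, 0, -37/22)

rank = 4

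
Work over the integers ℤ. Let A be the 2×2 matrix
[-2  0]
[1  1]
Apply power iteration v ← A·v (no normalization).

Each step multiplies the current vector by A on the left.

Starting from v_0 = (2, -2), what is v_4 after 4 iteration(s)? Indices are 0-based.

v_0 = (2, -2).
v_1 = A·v_0 = (-4, 0).
v_2 = A·v_1 = (8, -4).
v_3 = A·v_2 = (-16, 4).
v_4 = A·v_3 = (32, -12).

v_4 = (32, -12)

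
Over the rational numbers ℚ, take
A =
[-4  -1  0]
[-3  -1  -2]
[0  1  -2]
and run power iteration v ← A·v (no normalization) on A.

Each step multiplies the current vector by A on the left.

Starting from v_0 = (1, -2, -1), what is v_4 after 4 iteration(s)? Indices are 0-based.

v_4 = (160, 121, -34)

v_0 = (1, -2, -1).
v_1 = A·v_0 = (-2, 1, 0).
v_2 = A·v_1 = (7, 5, 1).
v_3 = A·v_2 = (-33, -28, 3).
v_4 = A·v_3 = (160, 121, -34).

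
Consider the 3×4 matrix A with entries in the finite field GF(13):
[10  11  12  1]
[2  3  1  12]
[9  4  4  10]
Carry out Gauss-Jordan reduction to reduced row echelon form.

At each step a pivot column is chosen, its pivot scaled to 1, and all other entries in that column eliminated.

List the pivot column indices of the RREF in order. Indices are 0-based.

pivot columns: 0, 1, 2

[1] R0 /= 10  ⇒  (1, 5, 9, 4)
     R1 -= 2·R0  ⇒  (0, 6, 9, 4)
     R2 -= 9·R0  ⇒  (0, 11, 1, 0)
[2] R1 /= 6  ⇒  (0, 1, 8, 5)
     R0 -= 5·R1  ⇒  (1, 0, 8, 5)
     R2 -= 11·R1  ⇒  (0, 0, 4, 10)
[3] R2 /= 4  ⇒  (0, 0, 1, 9)
     R0 -= 8·R2  ⇒  (1, 0, 0, 11)
     R1 -= 8·R2  ⇒  (0, 1, 0, 11)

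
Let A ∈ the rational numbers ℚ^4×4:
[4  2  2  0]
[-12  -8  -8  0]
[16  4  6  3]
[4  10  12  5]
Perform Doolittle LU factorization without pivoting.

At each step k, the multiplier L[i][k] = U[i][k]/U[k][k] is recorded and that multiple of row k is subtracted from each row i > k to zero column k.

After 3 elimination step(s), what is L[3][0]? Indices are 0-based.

L[3][0] = 1

Step 1: pivot at (0,0) is 4.
  row1 ← row1 − (-3)·row0  ⇒  L[1][0]=-3, U row1=(0, -2, -2, 0)
  row2 ← row2 − (4)·row0  ⇒  L[2][0]=4, U row2=(0, -4, -2, 3)
  row3 ← row3 − (1)·row0  ⇒  L[3][0]=1, U row3=(0, 8, 10, 5)
Step 2: pivot at (1,1) is -2.
  row2 ← row2 − (2)·row1  ⇒  L[2][1]=2, U row2=(0, 0, 2, 3)
  row3 ← row3 − (-4)·row1  ⇒  L[3][1]=-4, U row3=(0, 0, 2, 5)
Step 3: pivot at (2,2) is 2.
  row3 ← row3 − (1)·row2  ⇒  L[3][2]=1, U row3=(0, 0, 0, 2)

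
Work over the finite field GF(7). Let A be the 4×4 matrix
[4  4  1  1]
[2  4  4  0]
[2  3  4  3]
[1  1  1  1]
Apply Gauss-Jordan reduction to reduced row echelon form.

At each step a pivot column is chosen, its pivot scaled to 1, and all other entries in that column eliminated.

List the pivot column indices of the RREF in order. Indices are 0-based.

pivot(0,0)=4: scale R0 → (1, 1, 2, 2)
  clear (1,0): R1 −= (2)R0 → (0, 2, 0, 3)
  clear (2,0): R2 −= (2)R0 → (0, 1, 0, 6)
  clear (3,0): R3 −= (1)R0 → (0, 0, 6, 6)
pivot(1,1)=2: scale R1 → (0, 1, 0, 5)
  clear (0,1): R0 −= (1)R1 → (1, 0, 2, 4)
  clear (2,1): R2 −= (1)R1 → (0, 0, 0, 1)
pivot(2,2): swap R2↔R3
pivot(2,2)=6: scale R2 → (0, 0, 1, 1)
  clear (0,2): R0 −= (2)R2 → (1, 0, 0, 2)
pivot(3,3)=1: scale R3 → (0, 0, 0, 1)
  clear (0,3): R0 −= (2)R3 → (1, 0, 0, 0)
  clear (1,3): R1 −= (5)R3 → (0, 1, 0, 0)
  clear (2,3): R2 −= (1)R3 → (0, 0, 1, 0)

pivot columns: 0, 1, 2, 3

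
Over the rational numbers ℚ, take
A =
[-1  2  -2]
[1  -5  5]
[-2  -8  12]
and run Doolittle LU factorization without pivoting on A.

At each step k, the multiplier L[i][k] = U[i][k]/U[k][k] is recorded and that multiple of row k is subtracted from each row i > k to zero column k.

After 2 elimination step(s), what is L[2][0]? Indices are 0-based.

k=0: U[0][0]=-1
  eliminate (1,0): mult=-1, new row 1: (0, -3, 3); set L[1][0]=-1
  eliminate (2,0): mult=2, new row 2: (0, -12, 16); set L[2][0]=2
k=1: U[1][1]=-3
  eliminate (2,1): mult=4, new row 2: (0, 0, 4); set L[2][1]=4

L[2][0] = 2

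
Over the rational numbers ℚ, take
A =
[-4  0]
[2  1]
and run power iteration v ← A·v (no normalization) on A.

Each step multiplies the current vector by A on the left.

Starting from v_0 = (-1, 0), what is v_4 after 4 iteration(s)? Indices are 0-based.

v_0 = (-1, 0).
v_1 = A·v_0 = (4, -2).
v_2 = A·v_1 = (-16, 6).
v_3 = A·v_2 = (64, -26).
v_4 = A·v_3 = (-256, 102).

v_4 = (-256, 102)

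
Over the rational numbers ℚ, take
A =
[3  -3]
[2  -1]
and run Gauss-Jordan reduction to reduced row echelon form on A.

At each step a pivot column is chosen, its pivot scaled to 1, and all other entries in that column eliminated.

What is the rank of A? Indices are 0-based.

rank = 2

pivot(0,0)=3: scale R0 → (1, -1)
  clear (1,0): R1 −= (2)R0 → (0, 1)
pivot(1,1)=1: scale R1 → (0, 1)
  clear (0,1): R0 −= (-1)R1 → (1, 0)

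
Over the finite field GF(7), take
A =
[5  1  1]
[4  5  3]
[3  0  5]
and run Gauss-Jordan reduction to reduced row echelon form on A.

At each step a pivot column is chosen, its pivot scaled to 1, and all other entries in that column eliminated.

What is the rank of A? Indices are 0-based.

rank = 3

[1] R0 /= 5  ⇒  (1, 3, 3)
     R1 -= 4·R0  ⇒  (0, 0, 5)
     R2 -= 3·R0  ⇒  (0, 5, 3)
[2] R1 <-> R2
[2] R1 /= 5  ⇒  (0, 1, 2)
     R0 -= 3·R1  ⇒  (1, 0, 4)
[3] R2 /= 5  ⇒  (0, 0, 1)
     R0 -= 4·R2  ⇒  (1, 0, 0)
     R1 -= 2·R2  ⇒  (0, 1, 0)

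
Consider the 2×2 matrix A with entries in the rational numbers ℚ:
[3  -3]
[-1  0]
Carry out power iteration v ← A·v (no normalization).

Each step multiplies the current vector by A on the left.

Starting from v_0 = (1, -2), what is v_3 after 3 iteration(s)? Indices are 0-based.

v_0 = (1, -2).
v_1 = A·v_0 = (9, -1).
v_2 = A·v_1 = (30, -9).
v_3 = A·v_2 = (117, -30).

v_3 = (117, -30)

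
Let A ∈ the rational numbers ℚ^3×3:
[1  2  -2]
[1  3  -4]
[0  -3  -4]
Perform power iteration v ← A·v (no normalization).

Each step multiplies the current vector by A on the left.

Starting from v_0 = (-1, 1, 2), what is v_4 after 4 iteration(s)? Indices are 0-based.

v_4 = (219, 681, 1784)

v_0 = (-1, 1, 2).
v_1 = A·v_0 = (-3, -6, -11).
v_2 = A·v_1 = (7, 23, 62).
v_3 = A·v_2 = (-71, -172, -317).
v_4 = A·v_3 = (219, 681, 1784).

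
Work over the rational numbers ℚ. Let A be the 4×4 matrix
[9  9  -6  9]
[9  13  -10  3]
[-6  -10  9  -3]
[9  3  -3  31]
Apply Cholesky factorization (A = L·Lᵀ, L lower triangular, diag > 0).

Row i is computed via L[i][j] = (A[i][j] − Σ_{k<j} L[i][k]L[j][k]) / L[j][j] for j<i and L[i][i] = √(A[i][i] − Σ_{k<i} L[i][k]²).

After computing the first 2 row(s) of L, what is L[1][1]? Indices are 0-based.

L[1][1] = 2

Step 1: L[0][0] = √(9) = 3.
  L[1][0] = (9) / L[0][0] = 3.
Step 2: L[1][1] = √(4) = 2.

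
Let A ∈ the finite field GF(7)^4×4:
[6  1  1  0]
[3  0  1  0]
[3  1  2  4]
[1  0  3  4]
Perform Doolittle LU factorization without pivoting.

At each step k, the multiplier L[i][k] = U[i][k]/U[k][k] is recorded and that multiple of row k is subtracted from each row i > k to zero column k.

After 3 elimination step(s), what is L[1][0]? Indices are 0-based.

Step 1: pivot at (0,0) is 6.
  row1 ← row1 − (4)·row0  ⇒  L[1][0]=4, U row1=(0, 3, 4, 0)
  row2 ← row2 − (4)·row0  ⇒  L[2][0]=4, U row2=(0, 4, 5, 4)
  row3 ← row3 − (6)·row0  ⇒  L[3][0]=6, U row3=(0, 1, 4, 4)
Step 2: pivot at (1,1) is 3.
  row2 ← row2 − (6)·row1  ⇒  L[2][1]=6, U row2=(0, 0, 2, 4)
  row3 ← row3 − (5)·row1  ⇒  L[3][1]=5, U row3=(0, 0, 5, 4)
Step 3: pivot at (2,2) is 2.
  row3 ← row3 − (6)·row2  ⇒  L[3][2]=6, U row3=(0, 0, 0, 1)

L[1][0] = 4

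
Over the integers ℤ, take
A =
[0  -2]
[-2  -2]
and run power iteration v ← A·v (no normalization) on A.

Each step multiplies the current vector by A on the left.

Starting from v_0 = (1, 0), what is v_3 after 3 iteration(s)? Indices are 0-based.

v_0 = (1, 0).
v_1 = A·v_0 = (0, -2).
v_2 = A·v_1 = (4, 4).
v_3 = A·v_2 = (-8, -16).

v_3 = (-8, -16)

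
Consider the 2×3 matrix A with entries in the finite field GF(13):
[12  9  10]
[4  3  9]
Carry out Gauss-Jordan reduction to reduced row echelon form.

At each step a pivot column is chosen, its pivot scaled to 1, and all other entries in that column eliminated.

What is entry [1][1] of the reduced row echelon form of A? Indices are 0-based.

pivot(0,0)=12: scale R0 → (1, 4, 3)
  clear (1,0): R1 −= (4)R0 → (0, 0, 10)
col 1: no nonzero at/below row 1; advance.
pivot(1,2)=10: scale R1 → (0, 0, 1)
  clear (0,2): R0 −= (3)R1 → (1, 4, 0)

M[1][1] = 0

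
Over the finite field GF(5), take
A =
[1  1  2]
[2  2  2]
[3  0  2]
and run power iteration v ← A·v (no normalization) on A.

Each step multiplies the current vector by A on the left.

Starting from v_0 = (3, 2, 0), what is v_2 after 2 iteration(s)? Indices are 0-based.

v_2 = (3, 3, 3)

v_0 = (3, 2, 0).
v_1 = A·v_0 = (0, 0, 4).
v_2 = A·v_1 = (3, 3, 3).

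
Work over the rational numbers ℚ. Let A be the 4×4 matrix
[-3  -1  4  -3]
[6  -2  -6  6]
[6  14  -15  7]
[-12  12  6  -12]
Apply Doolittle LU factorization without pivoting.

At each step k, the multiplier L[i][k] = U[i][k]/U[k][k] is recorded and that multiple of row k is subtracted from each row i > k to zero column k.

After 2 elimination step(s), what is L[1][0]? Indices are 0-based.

Step 1: pivot at (0,0) is -3.
  row1 ← row1 − (-2)·row0  ⇒  L[1][0]=-2, U row1=(0, -4, 2, 0)
  row2 ← row2 − (-2)·row0  ⇒  L[2][0]=-2, U row2=(0, 12, -7, 1)
  row3 ← row3 − (4)·row0  ⇒  L[3][0]=4, U row3=(0, 16, -10, 0)
Step 2: pivot at (1,1) is -4.
  row2 ← row2 − (-3)·row1  ⇒  L[2][1]=-3, U row2=(0, 0, -1, 1)
  row3 ← row3 − (-4)·row1  ⇒  L[3][1]=-4, U row3=(0, 0, -2, 0)

L[1][0] = -2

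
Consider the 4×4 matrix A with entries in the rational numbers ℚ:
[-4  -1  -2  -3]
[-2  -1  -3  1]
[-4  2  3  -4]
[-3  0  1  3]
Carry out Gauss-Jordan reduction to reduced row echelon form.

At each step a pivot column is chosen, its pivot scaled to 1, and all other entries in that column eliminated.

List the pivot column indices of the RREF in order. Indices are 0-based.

[1] R0 /= -4  ⇒  (1, 1/4, 1/2, 3/4)
     R1 -= -2·R0  ⇒  (0, -1/2, -2, 5/2)
     R2 -= -4·R0  ⇒  (0, 3, 5, -1)
     R3 -= -3·R0  ⇒  (0, 3/4, 5/2, 21/4)
[2] R1 /= -1/2  ⇒  (0, 1, 4, -5)
     R0 -= 1/4·R1  ⇒  (1, 0, -1/2, 2)
     R2 -= 3·R1  ⇒  (0, 0, -7, 14)
     R3 -= 3/4·R1  ⇒  (0, 0, -1/2, 9)
[3] R2 /= -7  ⇒  (0, 0, 1, -2)
     R0 -= -1/2·R2  ⇒  (1, 0, 0, 1)
     R1 -= 4·R2  ⇒  (0, 1, 0, 3)
     R3 -= -1/2·R2  ⇒  (0, 0, 0, 8)
[4] R3 /= 8  ⇒  (0, 0, 0, 1)
     R0 -= 1·R3  ⇒  (1, 0, 0, 0)
     R1 -= 3·R3  ⇒  (0, 1, 0, 0)
     R2 -= -2·R3  ⇒  (0, 0, 1, 0)

pivot columns: 0, 1, 2, 3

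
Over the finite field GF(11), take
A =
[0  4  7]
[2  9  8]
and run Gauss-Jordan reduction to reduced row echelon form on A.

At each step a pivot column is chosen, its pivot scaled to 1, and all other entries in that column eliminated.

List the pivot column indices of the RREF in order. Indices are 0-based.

pivot columns: 0, 1

pivot(0,0): swap R0↔R1
pivot(0,0)=2: scale R0 → (1, 10, 4)
pivot(1,1)=4: scale R1 → (0, 1, 10)
  clear (0,1): R0 −= (10)R1 → (1, 0, 3)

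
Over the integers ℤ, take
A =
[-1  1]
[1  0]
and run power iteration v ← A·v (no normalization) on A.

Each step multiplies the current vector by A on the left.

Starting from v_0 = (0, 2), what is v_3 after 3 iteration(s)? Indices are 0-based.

v_3 = (4, -2)

v_0 = (0, 2).
v_1 = A·v_0 = (2, 0).
v_2 = A·v_1 = (-2, 2).
v_3 = A·v_2 = (4, -2).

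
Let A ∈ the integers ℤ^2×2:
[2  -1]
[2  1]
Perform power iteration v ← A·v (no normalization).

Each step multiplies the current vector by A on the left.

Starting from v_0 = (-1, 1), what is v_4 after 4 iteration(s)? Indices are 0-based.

v_0 = (-1, 1).
v_1 = A·v_0 = (-3, -1).
v_2 = A·v_1 = (-5, -7).
v_3 = A·v_2 = (-3, -17).
v_4 = A·v_3 = (11, -23).

v_4 = (11, -23)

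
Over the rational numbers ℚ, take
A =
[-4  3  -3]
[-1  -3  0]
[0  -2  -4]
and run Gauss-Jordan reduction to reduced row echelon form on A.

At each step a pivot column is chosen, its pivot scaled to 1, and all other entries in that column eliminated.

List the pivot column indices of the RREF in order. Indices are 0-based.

pivot columns: 0, 1, 2

pivot(0,0)=-4: scale R0 → (1, -3/4, 3/4)
  clear (1,0): R1 −= (-1)R0 → (0, -15/4, 3/4)
pivot(1,1)=-15/4: scale R1 → (0, 1, -1/5)
  clear (0,1): R0 −= (-3/4)R1 → (1, 0, 3/5)
  clear (2,1): R2 −= (-2)R1 → (0, 0, -22/5)
pivot(2,2)=-22/5: scale R2 → (0, 0, 1)
  clear (0,2): R0 −= (3/5)R2 → (1, 0, 0)
  clear (1,2): R1 −= (-1/5)R2 → (0, 1, 0)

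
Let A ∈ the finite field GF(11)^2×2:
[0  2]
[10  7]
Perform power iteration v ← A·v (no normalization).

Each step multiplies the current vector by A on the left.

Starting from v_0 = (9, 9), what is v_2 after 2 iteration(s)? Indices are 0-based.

v_2 = (9, 8)

v_0 = (9, 9).
v_1 = A·v_0 = (7, 10).
v_2 = A·v_1 = (9, 8).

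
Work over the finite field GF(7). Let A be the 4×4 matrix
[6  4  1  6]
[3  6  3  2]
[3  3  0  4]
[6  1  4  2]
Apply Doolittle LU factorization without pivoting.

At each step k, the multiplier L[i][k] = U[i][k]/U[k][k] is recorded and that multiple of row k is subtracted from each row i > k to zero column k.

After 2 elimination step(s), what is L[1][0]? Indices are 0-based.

Step 1: pivot at (0,0) is 6.
  row1 ← row1 − (4)·row0  ⇒  L[1][0]=4, U row1=(0, 4, 6, 6)
  row2 ← row2 − (4)·row0  ⇒  L[2][0]=4, U row2=(0, 1, 3, 1)
  row3 ← row3 − (1)·row0  ⇒  L[3][0]=1, U row3=(0, 4, 3, 3)
Step 2: pivot at (1,1) is 4.
  row2 ← row2 − (2)·row1  ⇒  L[2][1]=2, U row2=(0, 0, 5, 3)
  row3 ← row3 − (1)·row1  ⇒  L[3][1]=1, U row3=(0, 0, 4, 4)

L[1][0] = 4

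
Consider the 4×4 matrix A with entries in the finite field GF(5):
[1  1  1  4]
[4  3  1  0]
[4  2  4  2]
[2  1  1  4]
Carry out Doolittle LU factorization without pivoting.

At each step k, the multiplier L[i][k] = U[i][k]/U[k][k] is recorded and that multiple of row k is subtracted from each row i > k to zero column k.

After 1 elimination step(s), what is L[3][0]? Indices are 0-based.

[col 0] pivot 1
  R1 -= 4*R0 → (0, 4, 2, 4)  (L[1][0] := 4)
  R2 -= 4*R0 → (0, 3, 0, 1)  (L[2][0] := 4)
  R3 -= 2*R0 → (0, 4, 4, 1)  (L[3][0] := 2)

L[3][0] = 2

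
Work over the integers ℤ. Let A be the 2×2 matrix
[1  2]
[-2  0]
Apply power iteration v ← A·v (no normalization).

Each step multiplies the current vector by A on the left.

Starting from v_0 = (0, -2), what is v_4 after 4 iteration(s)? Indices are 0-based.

v_0 = (0, -2).
v_1 = A·v_0 = (-4, 0).
v_2 = A·v_1 = (-4, 8).
v_3 = A·v_2 = (12, 8).
v_4 = A·v_3 = (28, -24).

v_4 = (28, -24)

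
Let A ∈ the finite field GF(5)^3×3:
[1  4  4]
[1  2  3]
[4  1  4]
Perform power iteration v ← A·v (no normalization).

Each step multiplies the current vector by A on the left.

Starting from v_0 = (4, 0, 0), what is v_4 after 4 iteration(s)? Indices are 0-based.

v_4 = (2, 3, 4)

v_0 = (4, 0, 0).
v_1 = A·v_0 = (4, 4, 1).
v_2 = A·v_1 = (4, 0, 4).
v_3 = A·v_2 = (0, 1, 2).
v_4 = A·v_3 = (2, 3, 4).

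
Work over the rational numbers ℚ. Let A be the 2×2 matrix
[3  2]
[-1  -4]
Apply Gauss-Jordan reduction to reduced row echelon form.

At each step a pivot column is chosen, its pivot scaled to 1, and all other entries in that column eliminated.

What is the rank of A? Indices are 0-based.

rank = 2

step 1: normalize row 0 (÷3) = (1, 2/3)
  row 1: subtract -1×row0 = (0, -10/3)
step 2: normalize row 1 (÷-10/3) = (0, 1)
  row 0: subtract 2/3×row1 = (1, 0)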